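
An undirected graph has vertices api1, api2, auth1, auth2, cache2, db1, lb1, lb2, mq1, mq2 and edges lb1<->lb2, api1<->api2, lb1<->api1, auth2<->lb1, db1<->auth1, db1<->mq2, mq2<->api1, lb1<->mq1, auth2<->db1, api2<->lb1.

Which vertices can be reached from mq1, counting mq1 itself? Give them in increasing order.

Start at mq1.
Its neighbours: lb1.
Then their neighbours: api1, api2, auth2, lb2.
Then next layer: db1, mq2.
Then next layer: auth1.
Nothing further is reachable.

api1, api2, auth1, auth2, db1, lb1, lb2, mq1, mq2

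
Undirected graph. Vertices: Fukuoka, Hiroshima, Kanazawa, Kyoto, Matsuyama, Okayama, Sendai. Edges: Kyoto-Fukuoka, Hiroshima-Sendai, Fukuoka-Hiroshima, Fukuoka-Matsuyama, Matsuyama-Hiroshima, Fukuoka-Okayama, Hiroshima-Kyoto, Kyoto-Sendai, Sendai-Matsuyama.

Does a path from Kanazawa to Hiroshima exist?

No

Kanazawa has no edges, so nothing is reachable from it.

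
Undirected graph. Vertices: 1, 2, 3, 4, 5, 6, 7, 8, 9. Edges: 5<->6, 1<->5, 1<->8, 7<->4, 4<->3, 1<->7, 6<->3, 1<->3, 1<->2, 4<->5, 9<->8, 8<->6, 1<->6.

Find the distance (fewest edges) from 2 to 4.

3

Distance 0: 2.
Distance 1: 1.
Distance 2: 3, 5, 6, 7, 8.
Distance 3: 4, 9 — contains 4.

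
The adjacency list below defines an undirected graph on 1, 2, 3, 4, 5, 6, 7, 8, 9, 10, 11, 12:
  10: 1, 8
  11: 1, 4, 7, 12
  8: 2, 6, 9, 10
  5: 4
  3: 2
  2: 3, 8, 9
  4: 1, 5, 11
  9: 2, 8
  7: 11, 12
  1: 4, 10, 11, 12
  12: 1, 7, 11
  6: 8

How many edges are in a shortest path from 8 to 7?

4

Distance 0: 8.
Distance 1: 2, 6, 9, 10.
Distance 2: 1, 3.
Distance 3: 4, 11, 12.
Distance 4: 5, 7 — contains 7.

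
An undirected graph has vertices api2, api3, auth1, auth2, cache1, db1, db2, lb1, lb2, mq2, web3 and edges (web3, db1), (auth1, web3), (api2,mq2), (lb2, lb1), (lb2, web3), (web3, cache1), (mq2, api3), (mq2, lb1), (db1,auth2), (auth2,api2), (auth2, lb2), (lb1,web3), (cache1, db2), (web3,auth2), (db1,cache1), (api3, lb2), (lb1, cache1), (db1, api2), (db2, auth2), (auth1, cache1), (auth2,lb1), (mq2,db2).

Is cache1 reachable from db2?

Yes

Explore from db2.
Distance 1: reach auth2, cache1, mq2.
Found cache1.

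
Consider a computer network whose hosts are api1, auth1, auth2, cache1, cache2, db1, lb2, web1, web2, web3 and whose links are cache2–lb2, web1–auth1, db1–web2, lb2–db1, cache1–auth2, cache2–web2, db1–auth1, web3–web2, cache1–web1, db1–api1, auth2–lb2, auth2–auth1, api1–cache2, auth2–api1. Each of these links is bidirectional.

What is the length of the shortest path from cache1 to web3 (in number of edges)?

5

Distance 0: cache1.
Distance 1: auth2, web1.
Distance 2: api1, auth1, lb2.
Distance 3: cache2, db1.
Distance 4: web2.
Distance 5: web3 — contains web3.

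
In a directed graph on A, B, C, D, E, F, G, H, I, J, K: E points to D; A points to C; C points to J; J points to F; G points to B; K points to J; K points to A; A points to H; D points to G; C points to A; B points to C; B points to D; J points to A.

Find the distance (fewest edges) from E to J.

Distance 0: E.
Distance 1: D.
Distance 2: G.
Distance 3: B.
Distance 4: C.
Distance 5: A, J — contains J.

5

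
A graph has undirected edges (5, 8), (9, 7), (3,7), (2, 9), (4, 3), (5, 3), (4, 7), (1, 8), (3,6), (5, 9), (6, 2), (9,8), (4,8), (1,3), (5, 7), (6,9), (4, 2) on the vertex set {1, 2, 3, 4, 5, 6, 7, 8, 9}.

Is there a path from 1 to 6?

Yes

Explore from 1.
Distance 1: reach 3, 8.
Distance 2: reach 4, 5, 6, 7, 9.
Found 6.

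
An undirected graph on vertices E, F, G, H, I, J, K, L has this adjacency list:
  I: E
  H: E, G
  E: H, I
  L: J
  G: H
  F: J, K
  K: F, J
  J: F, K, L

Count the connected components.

2

From E: component {E, G, H, I}.
From F: component {F, J, K, L}.
That's 2 components.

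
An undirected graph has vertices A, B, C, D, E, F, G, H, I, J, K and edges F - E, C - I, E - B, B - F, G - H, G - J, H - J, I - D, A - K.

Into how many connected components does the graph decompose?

From A: component {A, K}.
From B: component {B, E, F}.
From C: component {C, D, I}.
From G: component {G, H, J}.
That's 4 components.

4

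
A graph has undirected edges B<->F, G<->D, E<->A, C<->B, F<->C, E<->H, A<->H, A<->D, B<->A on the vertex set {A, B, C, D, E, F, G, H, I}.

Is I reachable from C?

No

Explore from C.
Distance 1: reach B, F.
Distance 2: reach A.
Distance 3: reach D, E, H.
Distance 4: reach G.
The search is exhausted without reaching I; it lies in a different component.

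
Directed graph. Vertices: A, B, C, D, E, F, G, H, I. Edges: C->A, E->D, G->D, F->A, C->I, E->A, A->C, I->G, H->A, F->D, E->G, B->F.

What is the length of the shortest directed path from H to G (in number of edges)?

4

Distance 0: H.
Distance 1: A.
Distance 2: C.
Distance 3: I.
Distance 4: G — contains G.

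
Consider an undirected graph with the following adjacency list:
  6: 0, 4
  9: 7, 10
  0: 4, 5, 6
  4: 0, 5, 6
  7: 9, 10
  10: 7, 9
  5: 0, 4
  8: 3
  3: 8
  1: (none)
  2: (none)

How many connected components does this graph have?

5

From 0: component {0, 4, 5, 6}.
From 1: component {1}.
From 2: component {2}.
From 3: component {3, 8}.
From 7: component {7, 9, 10}.
That's 5 components.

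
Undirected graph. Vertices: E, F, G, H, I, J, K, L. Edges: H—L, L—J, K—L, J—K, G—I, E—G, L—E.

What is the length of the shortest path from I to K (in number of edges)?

4

Distance 0: I.
Distance 1: G.
Distance 2: E.
Distance 3: L.
Distance 4: H, J, K — contains K.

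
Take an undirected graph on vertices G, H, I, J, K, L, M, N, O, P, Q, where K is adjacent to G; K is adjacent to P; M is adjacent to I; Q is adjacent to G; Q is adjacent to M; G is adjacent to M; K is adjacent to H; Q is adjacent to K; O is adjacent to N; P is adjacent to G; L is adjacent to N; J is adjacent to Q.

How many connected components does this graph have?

From G: component {G, H, I, J, K, M, P, Q}.
From L: component {L, N, O}.
That's 2 components.

2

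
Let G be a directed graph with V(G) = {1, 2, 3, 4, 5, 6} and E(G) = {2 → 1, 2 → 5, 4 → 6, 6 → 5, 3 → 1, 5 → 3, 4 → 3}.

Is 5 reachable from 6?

Yes

Explore from 6.
Distance 1: reach 5.
Found 5.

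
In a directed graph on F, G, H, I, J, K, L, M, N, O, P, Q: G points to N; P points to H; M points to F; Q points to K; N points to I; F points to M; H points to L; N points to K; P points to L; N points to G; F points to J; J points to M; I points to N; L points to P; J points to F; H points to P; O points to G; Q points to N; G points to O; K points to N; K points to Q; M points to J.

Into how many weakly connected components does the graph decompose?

3

From F: component {F, J, M}.
From G: component {G, I, K, N, O, Q}.
From H: component {H, L, P}.
That's 3 components.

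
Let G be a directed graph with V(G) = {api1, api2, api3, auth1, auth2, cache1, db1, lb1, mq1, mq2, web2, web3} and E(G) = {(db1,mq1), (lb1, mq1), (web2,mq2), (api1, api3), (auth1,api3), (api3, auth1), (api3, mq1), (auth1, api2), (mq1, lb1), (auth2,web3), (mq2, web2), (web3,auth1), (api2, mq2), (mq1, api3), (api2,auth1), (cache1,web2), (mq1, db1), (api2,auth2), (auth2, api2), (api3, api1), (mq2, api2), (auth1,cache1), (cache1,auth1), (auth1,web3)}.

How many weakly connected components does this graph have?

From api1: component {api1, api2, api3, auth1, auth2, cache1, db1, lb1, mq1, mq2, web2, web3}.
That's 1 component.

1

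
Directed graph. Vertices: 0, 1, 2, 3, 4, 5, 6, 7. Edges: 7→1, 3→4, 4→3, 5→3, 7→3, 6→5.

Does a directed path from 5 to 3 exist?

Explore from 5.
Distance 1: reach 3.
Found 3.

Yes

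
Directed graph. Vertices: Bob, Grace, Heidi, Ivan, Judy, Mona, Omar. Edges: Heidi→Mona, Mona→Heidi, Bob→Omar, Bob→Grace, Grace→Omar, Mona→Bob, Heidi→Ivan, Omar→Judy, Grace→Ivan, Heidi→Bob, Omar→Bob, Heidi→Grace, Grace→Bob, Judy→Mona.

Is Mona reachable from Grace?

Explore from Grace.
Distance 1: reach Bob, Ivan, Omar.
Distance 2: reach Judy.
Distance 3: reach Mona.
Found Mona.

Yes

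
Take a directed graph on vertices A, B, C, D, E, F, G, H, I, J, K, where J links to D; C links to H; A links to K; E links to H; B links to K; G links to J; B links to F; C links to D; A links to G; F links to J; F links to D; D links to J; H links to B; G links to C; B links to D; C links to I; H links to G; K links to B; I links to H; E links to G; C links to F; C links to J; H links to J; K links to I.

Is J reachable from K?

Explore from K.
Distance 1: reach B, I.
Distance 2: reach D, F, H.
Distance 3: reach G, J.
Found J.

Yes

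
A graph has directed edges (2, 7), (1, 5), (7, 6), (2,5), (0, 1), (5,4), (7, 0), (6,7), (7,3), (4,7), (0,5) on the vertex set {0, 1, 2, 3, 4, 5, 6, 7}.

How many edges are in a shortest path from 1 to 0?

4

Distance 0: 1.
Distance 1: 5.
Distance 2: 4.
Distance 3: 7.
Distance 4: 0, 3, 6 — contains 0.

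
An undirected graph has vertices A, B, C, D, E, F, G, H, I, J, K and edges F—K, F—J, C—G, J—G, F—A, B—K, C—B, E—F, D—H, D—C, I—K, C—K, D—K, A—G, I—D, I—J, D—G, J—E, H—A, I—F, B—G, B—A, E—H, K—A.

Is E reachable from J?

Yes

Explore from J.
Distance 1: reach E, F, G, I.
Found E.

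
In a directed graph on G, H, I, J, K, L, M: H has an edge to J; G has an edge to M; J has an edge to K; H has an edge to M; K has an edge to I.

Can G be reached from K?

No

Explore from K.
Distance 1: reach I.
The search from K is exhausted; no directed path reaches G.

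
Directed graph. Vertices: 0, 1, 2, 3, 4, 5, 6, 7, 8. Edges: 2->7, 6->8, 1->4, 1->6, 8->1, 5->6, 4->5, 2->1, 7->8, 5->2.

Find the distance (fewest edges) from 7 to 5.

4

Distance 0: 7.
Distance 1: 8.
Distance 2: 1.
Distance 3: 4, 6.
Distance 4: 5 — contains 5.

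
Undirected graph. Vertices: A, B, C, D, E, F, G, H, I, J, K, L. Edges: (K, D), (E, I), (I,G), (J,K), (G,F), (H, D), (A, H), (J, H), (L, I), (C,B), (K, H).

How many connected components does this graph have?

From A: component {A, D, H, J, K}.
From B: component {B, C}.
From E: component {E, F, G, I, L}.
That's 3 components.

3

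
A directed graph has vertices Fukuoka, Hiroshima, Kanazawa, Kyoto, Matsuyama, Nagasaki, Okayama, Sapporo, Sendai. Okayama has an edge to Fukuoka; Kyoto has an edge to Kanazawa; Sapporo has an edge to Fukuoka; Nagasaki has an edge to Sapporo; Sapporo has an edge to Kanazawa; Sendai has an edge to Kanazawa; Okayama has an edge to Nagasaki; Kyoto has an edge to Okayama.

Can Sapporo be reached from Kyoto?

Explore from Kyoto.
Distance 1: reach Kanazawa, Okayama.
Distance 2: reach Fukuoka, Nagasaki.
Distance 3: reach Sapporo.
Found Sapporo.

Yes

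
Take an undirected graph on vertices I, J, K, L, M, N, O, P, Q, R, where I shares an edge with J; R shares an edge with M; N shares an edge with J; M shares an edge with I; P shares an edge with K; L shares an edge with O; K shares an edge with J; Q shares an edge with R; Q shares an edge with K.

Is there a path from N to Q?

Explore from N.
Distance 1: reach J.
Distance 2: reach I, K.
Distance 3: reach M, P, Q.
Found Q.

Yes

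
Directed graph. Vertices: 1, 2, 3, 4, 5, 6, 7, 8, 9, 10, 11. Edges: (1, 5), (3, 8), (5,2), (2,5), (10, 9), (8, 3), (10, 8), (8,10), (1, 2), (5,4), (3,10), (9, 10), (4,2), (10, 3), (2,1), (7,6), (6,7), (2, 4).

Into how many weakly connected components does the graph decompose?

From 1: component {1, 2, 4, 5}.
From 3: component {3, 8, 9, 10}.
From 6: component {6, 7}.
From 11: component {11}.
That's 4 components.

4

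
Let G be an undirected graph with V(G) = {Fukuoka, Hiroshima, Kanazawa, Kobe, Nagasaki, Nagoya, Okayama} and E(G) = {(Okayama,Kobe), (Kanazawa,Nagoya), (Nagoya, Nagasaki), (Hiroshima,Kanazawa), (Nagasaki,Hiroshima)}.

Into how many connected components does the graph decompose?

From Fukuoka: component {Fukuoka}.
From Hiroshima: component {Hiroshima, Kanazawa, Nagasaki, Nagoya}.
From Kobe: component {Kobe, Okayama}.
That's 3 components.

3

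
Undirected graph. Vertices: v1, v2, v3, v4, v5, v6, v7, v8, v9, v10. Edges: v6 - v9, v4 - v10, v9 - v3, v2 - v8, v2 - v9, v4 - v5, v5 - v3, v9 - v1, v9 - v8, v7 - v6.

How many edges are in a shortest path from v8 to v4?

Distance 0: v8.
Distance 1: v2, v9.
Distance 2: v1, v3, v6.
Distance 3: v5, v7.
Distance 4: v4 — contains v4.

4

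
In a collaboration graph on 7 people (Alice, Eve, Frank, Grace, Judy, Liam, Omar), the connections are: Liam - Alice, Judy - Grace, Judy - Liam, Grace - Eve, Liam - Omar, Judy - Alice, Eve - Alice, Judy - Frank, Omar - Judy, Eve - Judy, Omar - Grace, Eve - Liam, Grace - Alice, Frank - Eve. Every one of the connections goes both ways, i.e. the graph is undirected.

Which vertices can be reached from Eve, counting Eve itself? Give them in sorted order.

Alice, Eve, Frank, Grace, Judy, Liam, Omar

Start at Eve.
Its neighbours: Alice, Frank, Grace, Judy, Liam.
Then their neighbours: Omar.
Every vertex is now reached.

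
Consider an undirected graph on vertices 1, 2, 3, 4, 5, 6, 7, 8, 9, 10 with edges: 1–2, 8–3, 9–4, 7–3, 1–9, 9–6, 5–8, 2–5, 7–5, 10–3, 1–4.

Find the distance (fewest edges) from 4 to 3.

Distance 0: 4.
Distance 1: 1, 9.
Distance 2: 2, 6.
Distance 3: 5.
Distance 4: 7, 8.
Distance 5: 3 — contains 3.

5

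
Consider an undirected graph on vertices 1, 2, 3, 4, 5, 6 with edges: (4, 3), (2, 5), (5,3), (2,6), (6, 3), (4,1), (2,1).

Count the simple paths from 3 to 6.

3–4–1–2–6
3–5–2–6
3–6

3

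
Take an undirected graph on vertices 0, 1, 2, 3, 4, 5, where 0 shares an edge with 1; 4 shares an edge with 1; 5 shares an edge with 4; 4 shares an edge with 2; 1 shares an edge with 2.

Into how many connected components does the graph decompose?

2

From 0: component {0, 1, 2, 4, 5}.
From 3: component {3}.
That's 2 components.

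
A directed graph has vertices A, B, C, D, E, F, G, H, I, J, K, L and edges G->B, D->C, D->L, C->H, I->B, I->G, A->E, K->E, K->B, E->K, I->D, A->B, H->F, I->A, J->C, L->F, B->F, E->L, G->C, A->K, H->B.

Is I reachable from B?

No

Explore from B.
Distance 1: reach F.
The search from B is exhausted; no directed path reaches I.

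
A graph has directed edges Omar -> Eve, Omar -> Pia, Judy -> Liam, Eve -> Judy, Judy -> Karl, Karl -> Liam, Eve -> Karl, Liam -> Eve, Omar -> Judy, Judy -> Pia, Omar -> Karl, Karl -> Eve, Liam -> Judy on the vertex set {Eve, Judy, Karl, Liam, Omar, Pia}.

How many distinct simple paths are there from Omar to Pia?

Omar→Eve→Judy→Pia
Omar→Eve→Karl→Liam→Judy→Pia
Omar→Judy→Pia
Omar→Karl→Eve→Judy→Pia
Omar→Karl→Liam→Eve→Judy→Pia
Omar→Karl→Liam→Judy→Pia
Omar→Pia

7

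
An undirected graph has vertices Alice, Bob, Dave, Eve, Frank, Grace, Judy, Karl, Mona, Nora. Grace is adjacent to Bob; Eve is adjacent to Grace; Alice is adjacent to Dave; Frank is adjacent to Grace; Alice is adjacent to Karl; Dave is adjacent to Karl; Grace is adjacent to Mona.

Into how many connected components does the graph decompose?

4

From Alice: component {Alice, Dave, Karl}.
From Bob: component {Bob, Eve, Frank, Grace, Mona}.
From Judy: component {Judy}.
From Nora: component {Nora}.
That's 4 components.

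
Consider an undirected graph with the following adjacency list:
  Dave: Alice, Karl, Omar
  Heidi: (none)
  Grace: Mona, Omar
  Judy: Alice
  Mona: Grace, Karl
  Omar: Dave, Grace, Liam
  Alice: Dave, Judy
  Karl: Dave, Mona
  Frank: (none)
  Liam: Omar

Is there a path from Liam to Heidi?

No

Explore from Liam.
Distance 1: reach Omar.
Distance 2: reach Dave, Grace.
Distance 3: reach Alice, Karl, Mona.
Distance 4: reach Judy.
The search is exhausted without reaching Heidi; it lies in a different component.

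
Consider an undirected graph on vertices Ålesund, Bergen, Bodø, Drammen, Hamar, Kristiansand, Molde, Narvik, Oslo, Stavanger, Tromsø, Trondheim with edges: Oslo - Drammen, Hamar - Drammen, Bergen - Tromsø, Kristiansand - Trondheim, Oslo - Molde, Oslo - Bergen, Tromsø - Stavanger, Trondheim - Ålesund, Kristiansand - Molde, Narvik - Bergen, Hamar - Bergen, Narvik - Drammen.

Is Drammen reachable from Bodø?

Bodø has no edges, so nothing is reachable from it.

No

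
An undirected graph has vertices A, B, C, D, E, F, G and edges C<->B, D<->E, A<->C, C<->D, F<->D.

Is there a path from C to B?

Yes

Explore from C.
Distance 1: reach A, B, D.
Found B.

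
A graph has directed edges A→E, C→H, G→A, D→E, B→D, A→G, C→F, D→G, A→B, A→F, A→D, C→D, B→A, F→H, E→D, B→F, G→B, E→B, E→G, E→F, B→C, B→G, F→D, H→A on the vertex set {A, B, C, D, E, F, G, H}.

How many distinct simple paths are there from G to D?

28

G→A→B→C→D
G→A→B→C→F→D
G→A→B→D
G→A→B→F→D
G→A→D
G→A→E→B→C→D
G→A→E→B→C→F→D
G→A→E→B→D
... and 20 more.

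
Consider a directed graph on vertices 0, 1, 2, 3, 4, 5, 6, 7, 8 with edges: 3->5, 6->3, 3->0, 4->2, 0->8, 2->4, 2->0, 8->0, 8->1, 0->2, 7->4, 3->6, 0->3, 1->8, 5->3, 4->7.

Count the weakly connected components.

From 0: component {0, 1, 2, 3, 4, 5, 6, 7, 8}.
That's 1 component.

1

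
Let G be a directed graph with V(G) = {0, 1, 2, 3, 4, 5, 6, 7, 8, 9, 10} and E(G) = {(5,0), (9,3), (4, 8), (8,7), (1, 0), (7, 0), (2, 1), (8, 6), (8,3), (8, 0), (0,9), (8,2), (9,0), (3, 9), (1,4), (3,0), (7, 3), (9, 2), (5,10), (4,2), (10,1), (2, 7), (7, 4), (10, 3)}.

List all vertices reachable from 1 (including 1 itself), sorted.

Start at 1.
Its neighbours: 0, 4.
Then their neighbours: 2, 8, 9.
Then next layer: 3, 6, 7.
Nothing further is reachable.

0, 1, 2, 3, 4, 6, 7, 8, 9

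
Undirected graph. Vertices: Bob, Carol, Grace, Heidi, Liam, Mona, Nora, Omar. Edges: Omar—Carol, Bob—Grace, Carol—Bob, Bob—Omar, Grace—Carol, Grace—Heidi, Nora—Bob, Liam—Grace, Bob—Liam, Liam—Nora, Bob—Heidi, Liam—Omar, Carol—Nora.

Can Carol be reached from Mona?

Mona has no edges, so nothing is reachable from it.

No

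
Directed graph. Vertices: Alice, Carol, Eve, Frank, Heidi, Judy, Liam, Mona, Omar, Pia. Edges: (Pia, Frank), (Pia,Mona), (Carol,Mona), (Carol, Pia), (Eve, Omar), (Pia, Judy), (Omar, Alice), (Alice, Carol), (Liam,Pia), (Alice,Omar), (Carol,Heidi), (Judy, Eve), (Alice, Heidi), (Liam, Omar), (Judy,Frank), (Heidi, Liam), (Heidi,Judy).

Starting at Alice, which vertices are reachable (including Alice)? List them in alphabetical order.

Alice, Carol, Eve, Frank, Heidi, Judy, Liam, Mona, Omar, Pia

Start at Alice.
Its neighbours: Carol, Heidi, Omar.
Then their neighbours: Judy, Liam, Mona, Pia.
Then next layer: Eve, Frank.
Every vertex is now reached.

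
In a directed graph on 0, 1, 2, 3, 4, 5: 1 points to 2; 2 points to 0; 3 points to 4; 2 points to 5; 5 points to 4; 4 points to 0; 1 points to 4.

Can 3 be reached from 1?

No

Explore from 1.
Distance 1: reach 2, 4.
Distance 2: reach 0, 5.
The search from 1 is exhausted; no directed path reaches 3.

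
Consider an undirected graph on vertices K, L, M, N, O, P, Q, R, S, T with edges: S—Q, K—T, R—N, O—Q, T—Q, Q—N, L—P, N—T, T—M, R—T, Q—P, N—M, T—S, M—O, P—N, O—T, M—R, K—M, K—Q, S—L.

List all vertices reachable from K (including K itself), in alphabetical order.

Start at K.
Its neighbours: M, Q, T.
Then their neighbours: N, O, P, R, S.
Then next layer: L.
Every vertex is now reached.

K, L, M, N, O, P, Q, R, S, T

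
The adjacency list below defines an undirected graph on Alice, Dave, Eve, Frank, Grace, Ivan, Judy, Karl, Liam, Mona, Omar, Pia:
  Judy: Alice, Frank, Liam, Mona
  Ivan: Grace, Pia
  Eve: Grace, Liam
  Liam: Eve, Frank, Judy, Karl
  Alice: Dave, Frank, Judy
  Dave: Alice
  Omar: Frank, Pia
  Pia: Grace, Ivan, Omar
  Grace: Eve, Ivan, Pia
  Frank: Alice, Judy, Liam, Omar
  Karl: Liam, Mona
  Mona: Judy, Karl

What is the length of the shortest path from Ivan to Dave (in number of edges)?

5

Distance 0: Ivan.
Distance 1: Grace, Pia.
Distance 2: Eve, Omar.
Distance 3: Frank, Liam.
Distance 4: Alice, Judy, Karl.
Distance 5: Dave, Mona — contains Dave.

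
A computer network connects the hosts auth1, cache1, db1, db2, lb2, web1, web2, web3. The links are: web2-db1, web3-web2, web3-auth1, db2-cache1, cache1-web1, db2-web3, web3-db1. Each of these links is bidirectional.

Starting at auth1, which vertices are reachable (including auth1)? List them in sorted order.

Start at auth1.
Its neighbours: web3.
Then their neighbours: db1, db2, web2.
Then next layer: cache1.
Then next layer: web1.
Nothing further is reachable.

auth1, cache1, db1, db2, web1, web2, web3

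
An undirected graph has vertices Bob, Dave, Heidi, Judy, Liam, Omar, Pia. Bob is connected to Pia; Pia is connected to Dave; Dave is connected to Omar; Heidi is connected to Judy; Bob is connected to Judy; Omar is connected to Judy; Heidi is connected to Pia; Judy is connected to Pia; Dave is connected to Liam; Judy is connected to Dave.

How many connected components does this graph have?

From Bob: component {Bob, Dave, Heidi, Judy, Liam, Omar, Pia}.
That's 1 component.

1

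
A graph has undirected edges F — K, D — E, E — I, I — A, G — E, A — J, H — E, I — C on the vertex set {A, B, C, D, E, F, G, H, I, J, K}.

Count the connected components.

3

From A: component {A, C, D, E, G, H, I, J}.
From B: component {B}.
From F: component {F, K}.
That's 3 components.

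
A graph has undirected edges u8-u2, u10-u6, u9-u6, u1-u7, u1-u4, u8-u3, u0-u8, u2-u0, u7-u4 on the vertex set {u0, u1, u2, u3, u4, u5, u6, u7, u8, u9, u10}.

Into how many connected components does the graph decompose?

4

From u0: component {u0, u2, u3, u8}.
From u1: component {u1, u4, u7}.
From u5: component {u5}.
From u6: component {u6, u9, u10}.
That's 4 components.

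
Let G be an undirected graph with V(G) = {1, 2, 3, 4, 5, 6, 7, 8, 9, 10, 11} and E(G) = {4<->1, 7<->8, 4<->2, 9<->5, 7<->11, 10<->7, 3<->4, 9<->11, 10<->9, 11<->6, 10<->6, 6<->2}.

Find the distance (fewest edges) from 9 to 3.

Distance 0: 9.
Distance 1: 5, 10, 11.
Distance 2: 6, 7.
Distance 3: 2, 8.
Distance 4: 4.
Distance 5: 1, 3 — contains 3.

5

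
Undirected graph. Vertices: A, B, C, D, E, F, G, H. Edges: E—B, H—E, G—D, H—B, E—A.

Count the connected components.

4

From A: component {A, B, E, H}.
From C: component {C}.
From D: component {D, G}.
From F: component {F}.
That's 4 components.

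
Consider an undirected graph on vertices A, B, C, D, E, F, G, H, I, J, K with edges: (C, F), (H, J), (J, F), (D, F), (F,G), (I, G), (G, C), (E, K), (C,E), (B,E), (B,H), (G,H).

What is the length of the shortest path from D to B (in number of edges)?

Distance 0: D.
Distance 1: F.
Distance 2: C, G, J.
Distance 3: E, H, I.
Distance 4: B, K — contains B.

4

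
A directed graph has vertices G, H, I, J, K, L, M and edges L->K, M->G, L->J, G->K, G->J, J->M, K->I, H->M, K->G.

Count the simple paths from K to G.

1

K→G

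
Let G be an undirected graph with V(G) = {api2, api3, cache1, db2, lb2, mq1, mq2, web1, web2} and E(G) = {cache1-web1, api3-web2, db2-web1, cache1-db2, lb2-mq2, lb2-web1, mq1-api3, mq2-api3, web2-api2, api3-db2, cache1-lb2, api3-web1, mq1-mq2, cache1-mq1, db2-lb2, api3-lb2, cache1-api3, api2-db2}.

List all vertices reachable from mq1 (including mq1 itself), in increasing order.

Start at mq1.
Its neighbours: api3, cache1, mq2.
Then their neighbours: db2, lb2, web1, web2.
Then next layer: api2.
Every vertex is now reached.

api2, api3, cache1, db2, lb2, mq1, mq2, web1, web2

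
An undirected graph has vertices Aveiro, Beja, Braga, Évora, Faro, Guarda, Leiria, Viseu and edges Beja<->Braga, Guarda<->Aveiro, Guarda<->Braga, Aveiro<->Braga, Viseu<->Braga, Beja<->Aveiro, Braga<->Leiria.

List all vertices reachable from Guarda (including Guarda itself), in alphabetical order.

Start at Guarda.
Its neighbours: Aveiro, Braga.
Then their neighbours: Beja, Leiria, Viseu.
Nothing further is reachable.

Aveiro, Beja, Braga, Guarda, Leiria, Viseu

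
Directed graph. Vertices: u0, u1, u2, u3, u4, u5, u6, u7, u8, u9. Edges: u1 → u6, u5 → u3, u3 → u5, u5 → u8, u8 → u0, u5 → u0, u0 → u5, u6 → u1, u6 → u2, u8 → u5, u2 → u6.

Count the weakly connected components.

5

From u0: component {u0, u3, u5, u8}.
From u1: component {u1, u2, u6}.
From u4: component {u4}.
From u7: component {u7}.
From u9: component {u9}.
That's 5 components.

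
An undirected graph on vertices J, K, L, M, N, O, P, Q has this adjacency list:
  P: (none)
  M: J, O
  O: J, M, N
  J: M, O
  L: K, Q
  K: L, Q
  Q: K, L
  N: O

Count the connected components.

From J: component {J, M, N, O}.
From K: component {K, L, Q}.
From P: component {P}.
That's 3 components.

3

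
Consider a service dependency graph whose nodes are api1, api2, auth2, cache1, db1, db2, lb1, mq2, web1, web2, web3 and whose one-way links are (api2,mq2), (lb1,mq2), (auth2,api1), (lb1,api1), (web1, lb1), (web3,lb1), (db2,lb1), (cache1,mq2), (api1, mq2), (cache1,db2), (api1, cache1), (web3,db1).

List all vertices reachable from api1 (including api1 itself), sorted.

Start at api1.
Its neighbours: cache1, mq2.
Then their neighbours: db2.
Then next layer: lb1.
Nothing further is reachable.

api1, cache1, db2, lb1, mq2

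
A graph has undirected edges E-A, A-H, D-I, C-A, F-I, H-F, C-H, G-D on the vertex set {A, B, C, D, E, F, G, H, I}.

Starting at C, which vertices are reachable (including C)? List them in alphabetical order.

Start at C.
Its neighbours: A, H.
Then their neighbours: E, F.
Then next layer: I.
Then next layer: D.
Then next layer: G.
Nothing further is reachable.

A, C, D, E, F, G, H, I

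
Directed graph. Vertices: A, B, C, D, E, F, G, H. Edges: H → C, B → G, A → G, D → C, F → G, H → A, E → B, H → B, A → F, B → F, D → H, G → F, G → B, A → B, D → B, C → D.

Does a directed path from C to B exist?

Yes

Explore from C.
Distance 1: reach D.
Distance 2: reach B, H.
Found B.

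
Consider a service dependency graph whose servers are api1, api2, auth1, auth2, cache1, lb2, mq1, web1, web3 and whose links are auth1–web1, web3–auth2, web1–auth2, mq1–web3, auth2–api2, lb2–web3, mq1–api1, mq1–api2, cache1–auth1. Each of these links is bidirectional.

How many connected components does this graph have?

From api1: component {api1, api2, auth1, auth2, cache1, lb2, mq1, web1, web3}.
That's 1 component.

1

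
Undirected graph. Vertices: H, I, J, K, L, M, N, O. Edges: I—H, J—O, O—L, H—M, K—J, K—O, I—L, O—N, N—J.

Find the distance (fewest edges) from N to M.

Distance 0: N.
Distance 1: J, O.
Distance 2: K, L.
Distance 3: I.
Distance 4: H.
Distance 5: M — contains M.

5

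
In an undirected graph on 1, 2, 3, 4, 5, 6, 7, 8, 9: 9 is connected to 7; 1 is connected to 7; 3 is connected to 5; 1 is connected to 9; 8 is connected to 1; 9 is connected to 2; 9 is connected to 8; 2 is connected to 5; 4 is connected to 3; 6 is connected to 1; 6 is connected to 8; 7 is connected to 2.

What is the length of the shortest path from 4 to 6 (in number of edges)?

Distance 0: 4.
Distance 1: 3.
Distance 2: 5.
Distance 3: 2.
Distance 4: 7, 9.
Distance 5: 1, 8.
Distance 6: 6 — contains 6.

6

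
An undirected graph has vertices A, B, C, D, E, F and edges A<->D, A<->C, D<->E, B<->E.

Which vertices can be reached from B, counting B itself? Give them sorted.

Start at B.
Its neighbours: E.
Then their neighbours: D.
Then next layer: A.
Then next layer: C.
Nothing further is reachable.

A, B, C, D, E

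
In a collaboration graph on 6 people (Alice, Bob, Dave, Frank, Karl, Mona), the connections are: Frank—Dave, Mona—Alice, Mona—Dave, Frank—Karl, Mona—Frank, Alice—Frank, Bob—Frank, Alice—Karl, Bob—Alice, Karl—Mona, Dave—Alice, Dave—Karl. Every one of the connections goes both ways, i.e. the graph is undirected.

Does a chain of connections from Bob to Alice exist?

Yes

Explore from Bob.
Distance 1: reach Alice, Frank.
Found Alice.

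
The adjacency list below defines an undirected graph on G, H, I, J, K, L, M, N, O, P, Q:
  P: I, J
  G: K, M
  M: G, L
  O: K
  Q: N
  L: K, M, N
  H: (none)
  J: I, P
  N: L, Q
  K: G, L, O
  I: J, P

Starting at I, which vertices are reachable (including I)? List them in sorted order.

Start at I.
Its neighbours: J, P.
Nothing further is reachable.

I, J, P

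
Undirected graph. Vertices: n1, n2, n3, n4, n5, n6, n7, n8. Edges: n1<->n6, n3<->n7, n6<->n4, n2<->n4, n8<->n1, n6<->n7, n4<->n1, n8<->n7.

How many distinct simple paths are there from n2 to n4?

n2–n4

1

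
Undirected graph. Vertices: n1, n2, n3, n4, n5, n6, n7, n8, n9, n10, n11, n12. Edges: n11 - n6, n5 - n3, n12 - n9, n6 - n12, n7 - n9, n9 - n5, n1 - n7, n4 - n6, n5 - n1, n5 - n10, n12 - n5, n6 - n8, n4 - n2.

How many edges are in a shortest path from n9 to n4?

3

Distance 0: n9.
Distance 1: n5, n7, n12.
Distance 2: n1, n3, n6, n10.
Distance 3: n4, n8, n11 — contains n4.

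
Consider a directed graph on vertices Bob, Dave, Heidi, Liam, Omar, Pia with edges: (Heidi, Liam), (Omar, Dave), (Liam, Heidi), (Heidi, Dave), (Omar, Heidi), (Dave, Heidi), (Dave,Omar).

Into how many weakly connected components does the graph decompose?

3

From Bob: component {Bob}.
From Dave: component {Dave, Heidi, Liam, Omar}.
From Pia: component {Pia}.
That's 3 components.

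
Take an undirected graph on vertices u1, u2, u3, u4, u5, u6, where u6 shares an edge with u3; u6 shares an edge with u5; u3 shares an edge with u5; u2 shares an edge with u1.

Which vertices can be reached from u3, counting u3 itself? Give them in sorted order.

Start at u3.
Its neighbours: u5, u6.
Nothing further is reachable.

u3, u5, u6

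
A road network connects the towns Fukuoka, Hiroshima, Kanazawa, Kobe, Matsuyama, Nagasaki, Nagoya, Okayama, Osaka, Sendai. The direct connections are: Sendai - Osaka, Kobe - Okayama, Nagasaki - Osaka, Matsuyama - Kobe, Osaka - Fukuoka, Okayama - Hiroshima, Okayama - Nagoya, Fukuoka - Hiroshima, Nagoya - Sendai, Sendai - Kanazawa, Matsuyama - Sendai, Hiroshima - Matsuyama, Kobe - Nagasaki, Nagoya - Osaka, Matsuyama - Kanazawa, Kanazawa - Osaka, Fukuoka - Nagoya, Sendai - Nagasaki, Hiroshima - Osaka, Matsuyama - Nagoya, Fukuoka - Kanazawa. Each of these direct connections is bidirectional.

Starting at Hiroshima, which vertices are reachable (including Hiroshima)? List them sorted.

Fukuoka, Hiroshima, Kanazawa, Kobe, Matsuyama, Nagasaki, Nagoya, Okayama, Osaka, Sendai

Start at Hiroshima.
Its neighbours: Fukuoka, Matsuyama, Okayama, Osaka.
Then their neighbours: Kanazawa, Kobe, Nagasaki, Nagoya, Sendai.
Every vertex is now reached.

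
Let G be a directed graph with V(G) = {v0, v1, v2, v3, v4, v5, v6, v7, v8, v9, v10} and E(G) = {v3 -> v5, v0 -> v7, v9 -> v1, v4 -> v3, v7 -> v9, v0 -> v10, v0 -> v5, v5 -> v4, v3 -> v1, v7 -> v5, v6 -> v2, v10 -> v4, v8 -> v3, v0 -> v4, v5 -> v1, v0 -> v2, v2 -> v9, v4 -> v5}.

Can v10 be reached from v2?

Explore from v2.
Distance 1: reach v9.
Distance 2: reach v1.
The search from v2 is exhausted; no directed path reaches v10.

No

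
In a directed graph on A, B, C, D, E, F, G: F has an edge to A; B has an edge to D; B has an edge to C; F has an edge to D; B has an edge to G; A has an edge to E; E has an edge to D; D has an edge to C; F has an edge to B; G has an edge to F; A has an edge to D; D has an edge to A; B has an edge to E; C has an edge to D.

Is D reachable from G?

Yes

Explore from G.
Distance 1: reach F.
Distance 2: reach A, B, D.
Found D.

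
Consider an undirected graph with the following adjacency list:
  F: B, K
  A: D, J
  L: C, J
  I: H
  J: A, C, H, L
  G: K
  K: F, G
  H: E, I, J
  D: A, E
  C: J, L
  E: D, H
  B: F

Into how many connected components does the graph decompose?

From A: component {A, C, D, E, H, I, J, L}.
From B: component {B, F, G, K}.
That's 2 components.

2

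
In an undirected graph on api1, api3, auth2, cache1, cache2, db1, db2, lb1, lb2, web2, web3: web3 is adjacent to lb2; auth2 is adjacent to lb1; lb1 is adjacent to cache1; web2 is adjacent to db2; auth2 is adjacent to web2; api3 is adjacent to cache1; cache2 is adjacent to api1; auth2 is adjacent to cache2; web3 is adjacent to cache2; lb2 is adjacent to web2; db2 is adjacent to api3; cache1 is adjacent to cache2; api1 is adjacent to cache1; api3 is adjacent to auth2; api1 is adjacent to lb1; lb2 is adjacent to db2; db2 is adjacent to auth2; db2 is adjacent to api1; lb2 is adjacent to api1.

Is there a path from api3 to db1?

No

Explore from api3.
Distance 1: reach auth2, cache1, db2.
Distance 2: reach api1, cache2, lb1, lb2, web2.
Distance 3: reach web3.
The search is exhausted without reaching db1; it lies in a different component.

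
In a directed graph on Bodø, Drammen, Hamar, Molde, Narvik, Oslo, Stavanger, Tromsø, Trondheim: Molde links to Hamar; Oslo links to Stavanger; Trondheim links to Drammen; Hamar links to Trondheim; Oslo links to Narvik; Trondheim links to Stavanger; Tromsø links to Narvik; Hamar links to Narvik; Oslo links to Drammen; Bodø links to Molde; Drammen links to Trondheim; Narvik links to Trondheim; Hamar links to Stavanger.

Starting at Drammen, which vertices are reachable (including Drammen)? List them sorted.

Drammen, Stavanger, Trondheim

Start at Drammen.
Its neighbours: Trondheim.
Then their neighbours: Stavanger.
Nothing further is reachable.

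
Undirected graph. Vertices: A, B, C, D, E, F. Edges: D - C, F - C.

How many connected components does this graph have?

4

From A: component {A}.
From B: component {B}.
From C: component {C, D, F}.
From E: component {E}.
That's 4 components.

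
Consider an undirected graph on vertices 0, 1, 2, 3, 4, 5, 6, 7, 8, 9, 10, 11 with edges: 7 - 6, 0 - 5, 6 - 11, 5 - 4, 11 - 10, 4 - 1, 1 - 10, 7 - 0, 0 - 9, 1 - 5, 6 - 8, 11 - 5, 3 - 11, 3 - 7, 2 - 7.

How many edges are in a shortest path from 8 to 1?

Distance 0: 8.
Distance 1: 6.
Distance 2: 7, 11.
Distance 3: 0, 2, 3, 5, 10.
Distance 4: 1, 4, 9 — contains 1.

4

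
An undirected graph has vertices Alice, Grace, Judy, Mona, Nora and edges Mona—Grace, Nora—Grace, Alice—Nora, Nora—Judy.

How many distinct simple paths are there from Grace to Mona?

1

Grace–Mona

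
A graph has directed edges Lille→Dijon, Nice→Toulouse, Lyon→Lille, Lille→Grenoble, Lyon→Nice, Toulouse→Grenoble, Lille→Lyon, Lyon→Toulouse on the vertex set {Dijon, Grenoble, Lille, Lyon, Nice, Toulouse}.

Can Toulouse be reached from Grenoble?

Grenoble has no outgoing edges, so nothing is reachable from it.

No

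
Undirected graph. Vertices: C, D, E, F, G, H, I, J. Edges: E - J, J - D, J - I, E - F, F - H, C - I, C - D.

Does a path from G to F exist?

G has no edges, so nothing is reachable from it.

No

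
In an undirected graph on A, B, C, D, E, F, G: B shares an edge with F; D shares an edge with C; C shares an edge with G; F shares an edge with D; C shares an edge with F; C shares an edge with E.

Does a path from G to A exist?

No

Explore from G.
Distance 1: reach C.
Distance 2: reach D, E, F.
Distance 3: reach B.
The search is exhausted without reaching A; it lies in a different component.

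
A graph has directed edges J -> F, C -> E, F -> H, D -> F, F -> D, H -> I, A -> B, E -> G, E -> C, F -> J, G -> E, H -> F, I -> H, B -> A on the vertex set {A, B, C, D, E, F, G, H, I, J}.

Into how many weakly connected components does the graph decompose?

3

From A: component {A, B}.
From C: component {C, E, G}.
From D: component {D, F, H, I, J}.
That's 3 components.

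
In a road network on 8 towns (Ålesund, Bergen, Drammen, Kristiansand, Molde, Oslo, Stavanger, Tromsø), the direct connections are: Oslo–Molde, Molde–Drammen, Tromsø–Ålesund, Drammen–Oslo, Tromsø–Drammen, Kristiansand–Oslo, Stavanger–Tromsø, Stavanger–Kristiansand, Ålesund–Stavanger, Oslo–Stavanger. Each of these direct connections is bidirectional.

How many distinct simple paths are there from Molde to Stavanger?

8

Molde–Drammen–Oslo–Kristiansand–Stavanger
Molde–Drammen–Oslo–Stavanger
Molde–Drammen–Tromsø–Ålesund–Stavanger
Molde–Drammen–Tromsø–Stavanger
Molde–Oslo–Drammen–Tromsø–Ålesund–Stavanger
Molde–Oslo–Drammen–Tromsø–Stavanger
Molde–Oslo–Kristiansand–Stavanger
Molde–Oslo–Stavanger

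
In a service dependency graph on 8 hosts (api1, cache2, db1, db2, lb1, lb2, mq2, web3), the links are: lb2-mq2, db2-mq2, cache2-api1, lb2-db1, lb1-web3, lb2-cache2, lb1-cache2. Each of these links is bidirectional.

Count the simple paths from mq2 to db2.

1

mq2–db2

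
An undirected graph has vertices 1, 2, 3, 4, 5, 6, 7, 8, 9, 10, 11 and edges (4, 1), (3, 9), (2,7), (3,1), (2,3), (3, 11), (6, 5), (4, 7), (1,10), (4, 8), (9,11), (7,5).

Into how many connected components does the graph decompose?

1

From 1: component {1, 2, 3, 4, 5, 6, 7, 8, 9, 10, 11}.
That's 1 component.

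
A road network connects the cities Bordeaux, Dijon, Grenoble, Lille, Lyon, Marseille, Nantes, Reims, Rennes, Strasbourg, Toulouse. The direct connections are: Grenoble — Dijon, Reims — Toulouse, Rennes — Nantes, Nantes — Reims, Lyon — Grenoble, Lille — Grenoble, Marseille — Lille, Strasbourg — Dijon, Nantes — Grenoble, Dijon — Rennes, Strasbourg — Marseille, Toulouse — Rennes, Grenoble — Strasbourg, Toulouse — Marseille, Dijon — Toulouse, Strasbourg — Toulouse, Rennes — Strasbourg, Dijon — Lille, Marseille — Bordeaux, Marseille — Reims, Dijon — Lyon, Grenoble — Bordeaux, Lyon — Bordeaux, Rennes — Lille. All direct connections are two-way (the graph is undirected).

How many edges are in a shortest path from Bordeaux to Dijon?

2

Distance 0: Bordeaux.
Distance 1: Grenoble, Lyon, Marseille.
Distance 2: Dijon, Lille, Nantes, Reims, Strasbourg, Toulouse — contains Dijon.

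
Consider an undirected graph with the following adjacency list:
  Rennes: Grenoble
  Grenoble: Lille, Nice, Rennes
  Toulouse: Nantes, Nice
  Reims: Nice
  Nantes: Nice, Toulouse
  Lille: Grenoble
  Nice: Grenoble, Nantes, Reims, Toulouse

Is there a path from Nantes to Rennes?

Explore from Nantes.
Distance 1: reach Nice, Toulouse.
Distance 2: reach Grenoble, Reims.
Distance 3: reach Lille, Rennes.
Found Rennes.

Yes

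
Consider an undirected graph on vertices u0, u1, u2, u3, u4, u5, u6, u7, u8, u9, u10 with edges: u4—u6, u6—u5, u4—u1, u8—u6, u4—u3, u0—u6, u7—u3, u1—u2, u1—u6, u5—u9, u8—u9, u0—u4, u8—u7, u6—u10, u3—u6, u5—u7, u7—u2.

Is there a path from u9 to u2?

Explore from u9.
Distance 1: reach u5, u8.
Distance 2: reach u6, u7.
Distance 3: reach u0, u1, u2, u3, u4, u10.
Found u2.

Yes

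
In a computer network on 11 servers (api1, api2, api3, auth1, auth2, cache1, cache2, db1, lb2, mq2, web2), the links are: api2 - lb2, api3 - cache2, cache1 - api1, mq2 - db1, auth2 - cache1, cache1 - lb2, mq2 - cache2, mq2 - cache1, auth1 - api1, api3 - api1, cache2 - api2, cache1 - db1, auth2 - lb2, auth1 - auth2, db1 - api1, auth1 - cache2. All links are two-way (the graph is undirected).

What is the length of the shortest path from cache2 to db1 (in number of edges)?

Distance 0: cache2.
Distance 1: api2, api3, auth1, mq2.
Distance 2: api1, auth2, cache1, db1, lb2 — contains db1.

2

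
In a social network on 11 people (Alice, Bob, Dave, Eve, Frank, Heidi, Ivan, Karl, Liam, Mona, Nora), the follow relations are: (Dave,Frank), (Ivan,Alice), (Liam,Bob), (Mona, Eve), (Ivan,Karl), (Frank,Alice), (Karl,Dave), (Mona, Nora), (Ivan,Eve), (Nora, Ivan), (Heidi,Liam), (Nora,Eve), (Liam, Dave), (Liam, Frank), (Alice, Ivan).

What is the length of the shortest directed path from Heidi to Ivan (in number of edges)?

Distance 0: Heidi.
Distance 1: Liam.
Distance 2: Bob, Dave, Frank.
Distance 3: Alice.
Distance 4: Ivan — contains Ivan.

4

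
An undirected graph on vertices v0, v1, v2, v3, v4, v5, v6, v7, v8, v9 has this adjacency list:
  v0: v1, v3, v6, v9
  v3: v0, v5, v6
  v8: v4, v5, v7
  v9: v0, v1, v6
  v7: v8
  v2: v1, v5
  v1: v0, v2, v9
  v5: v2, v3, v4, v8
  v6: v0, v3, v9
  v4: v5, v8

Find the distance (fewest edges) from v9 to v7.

Distance 0: v9.
Distance 1: v0, v1, v6.
Distance 2: v2, v3.
Distance 3: v5.
Distance 4: v4, v8.
Distance 5: v7 — contains v7.

5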